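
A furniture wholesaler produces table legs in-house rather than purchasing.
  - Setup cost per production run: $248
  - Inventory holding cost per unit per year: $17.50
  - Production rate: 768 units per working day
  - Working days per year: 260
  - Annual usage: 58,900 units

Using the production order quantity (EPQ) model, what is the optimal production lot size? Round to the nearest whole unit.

1,539 units

d = 58,900/260 = 226.5385 units/day;  effective holding cost H(1 − d/p) = 17.5·(1 − 226.5385/768) = 12.33799
Q* = √(2DS / H_eff) = √(2·58,900·248 / 12.33799) ≈ 1,538.78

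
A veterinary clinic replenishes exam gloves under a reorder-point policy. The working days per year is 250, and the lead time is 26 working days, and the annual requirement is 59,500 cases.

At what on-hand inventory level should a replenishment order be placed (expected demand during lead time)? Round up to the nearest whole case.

Daily demand d = 59,500 / 250 = 238.000 cases/day
Demand during lead time = 238.000 × 26 = 6,188.00
Reorder point = 6,188.00 → round up

6,188 cases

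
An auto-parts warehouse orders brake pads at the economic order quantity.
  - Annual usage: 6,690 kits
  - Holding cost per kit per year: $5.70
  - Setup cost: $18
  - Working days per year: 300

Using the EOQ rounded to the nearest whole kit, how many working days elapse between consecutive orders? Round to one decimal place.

Optimal lot size Q* = (2 × 6,690 × $18 / $5.7)^½ ≈ 205.55 → Q = 206 kits
Days between orders = 300 / (D/Q) = 300 / 32.476 ≈ 9.238

9.2 days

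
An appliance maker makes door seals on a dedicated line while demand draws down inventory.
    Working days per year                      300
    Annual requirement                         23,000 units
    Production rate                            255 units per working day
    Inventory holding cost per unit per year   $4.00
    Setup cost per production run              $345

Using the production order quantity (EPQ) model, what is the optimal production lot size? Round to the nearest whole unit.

Daily demand d = 23,000/300 = 76.667; p = 255; 1 − d/p = 0.69935
EPQ = √(2DS / (H(1 − d/p)))
    = √(2 × 23,000 × 345 / (4 × 0.69935)) ≈ 2,381.84

2,382 units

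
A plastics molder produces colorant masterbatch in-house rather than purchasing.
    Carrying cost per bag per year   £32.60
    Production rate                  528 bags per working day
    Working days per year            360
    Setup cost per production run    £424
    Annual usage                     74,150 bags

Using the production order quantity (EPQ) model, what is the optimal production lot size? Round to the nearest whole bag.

1,778 bags

Daily demand d = 74,150/360 = 205.972; p = 528; 1 − d/p = 0.60990
EPQ = √(2DS / (H(1 − d/p)))
    = √(2 × 74,150 × 424 / (32.6 × 0.60990)) ≈ 1,778.34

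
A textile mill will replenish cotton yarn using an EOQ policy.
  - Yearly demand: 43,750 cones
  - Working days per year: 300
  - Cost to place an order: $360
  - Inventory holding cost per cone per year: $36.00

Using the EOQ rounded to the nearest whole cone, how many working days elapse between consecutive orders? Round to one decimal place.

6.4 days

2DS/H = 2·43,750·360/36 = 875,000.00
EOQ = √875,000.00 ≈ 935.41 → Q = 935 cones
T = Q/D × 300 days = 935/43,750 × 300 = 6.411 days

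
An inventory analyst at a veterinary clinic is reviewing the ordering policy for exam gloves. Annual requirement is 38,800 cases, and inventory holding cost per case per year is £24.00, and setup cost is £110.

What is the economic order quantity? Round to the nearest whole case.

596 cases

Q* = √(2·D·S / H) = √(2·38,800·110 / 24) = √355,666.7 ≈ 596.38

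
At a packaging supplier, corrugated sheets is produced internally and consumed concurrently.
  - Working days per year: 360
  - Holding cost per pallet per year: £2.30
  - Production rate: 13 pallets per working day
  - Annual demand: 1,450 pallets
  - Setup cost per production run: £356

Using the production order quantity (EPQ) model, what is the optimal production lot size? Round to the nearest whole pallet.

806 pallets

d = 1,450/360 = 4.0278 pallets/day;  effective holding cost H(1 − d/p) = 2.3·(1 − 4.0278/13) = 1.58739
Q* = √(2DS / H_eff) = √(2·1,450·356 / 1.58739) ≈ 806.46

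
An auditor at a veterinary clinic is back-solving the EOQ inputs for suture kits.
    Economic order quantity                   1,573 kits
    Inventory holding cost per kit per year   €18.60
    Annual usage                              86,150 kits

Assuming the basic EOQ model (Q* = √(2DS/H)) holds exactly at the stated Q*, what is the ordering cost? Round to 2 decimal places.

€267.11

From Q* = √(2DS/H) ⇒ Q*² = 2DS/H.
S = Q²H / (2D) = 1,573² × 18.6 / (2 × 86,150) = 267.1069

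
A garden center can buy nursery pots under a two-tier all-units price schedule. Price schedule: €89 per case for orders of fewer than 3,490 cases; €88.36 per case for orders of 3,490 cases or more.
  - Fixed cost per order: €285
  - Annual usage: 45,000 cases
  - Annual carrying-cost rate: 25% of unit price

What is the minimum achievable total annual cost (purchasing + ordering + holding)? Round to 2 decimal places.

H₁ = 25%×€89 = €22.2500;  H₂ = 25%×€88.36 = €22.0900
EOQ₁ = √(2×45,000×285/22.2500) = 1,073.69  (< 3,490, feasible at tier 1)
EOQ₂ = √(2×45,000×285/22.0900) = 1,077.57  (< 3,490 → use Q = 3,490 at tier-2 price)
TC(tier 1 (EOQ₁), Q≈1,073.7) = €4,028,889.59
TC(tier 2, Q≈3,490.0) = €4,018,421.84
Minimum at tier 2: €4,018,421.84

€4,018,421.84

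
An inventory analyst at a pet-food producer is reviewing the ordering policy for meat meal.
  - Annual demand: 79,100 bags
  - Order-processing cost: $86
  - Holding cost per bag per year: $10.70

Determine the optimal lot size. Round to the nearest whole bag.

1,128 bags

Optimal lot size Q* = (2 × 79,100 × $86 / $10.7)^½ ≈ 1,127.61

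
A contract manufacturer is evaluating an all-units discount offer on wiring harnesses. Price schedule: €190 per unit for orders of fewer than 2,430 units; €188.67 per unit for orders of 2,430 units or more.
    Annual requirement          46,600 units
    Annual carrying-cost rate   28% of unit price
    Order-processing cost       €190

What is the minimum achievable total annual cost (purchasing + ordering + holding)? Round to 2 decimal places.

€8,859,851.16

H₁ = 28%×€190 = €53.2000;  H₂ = 28%×€188.67 = €52.8276
EOQ₁ = √(2×46,600×190/53.2000) = 576.94  (< 2,430, feasible at tier 1)
EOQ₂ = √(2×46,600×190/52.8276) = 578.97  (< 2,430 → use Q = 2,430 at tier-2 price)
TC(tier 1 (EOQ₁), Q≈576.9) = €8,884,693.09
TC(tier 2, Q≈2,430.0) = €8,859,851.16
Minimum at tier 2: €8,859,851.16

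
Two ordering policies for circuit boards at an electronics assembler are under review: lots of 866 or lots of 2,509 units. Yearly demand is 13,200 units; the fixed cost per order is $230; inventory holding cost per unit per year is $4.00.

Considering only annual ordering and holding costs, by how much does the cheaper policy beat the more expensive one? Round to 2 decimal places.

$990.27

Annual cost at Q: ordering D·S/Q plus holding Q·H/2.
TC(866) = (13,200/866)×230 + (866/2)×4 = $5,237.77
TC(2,509) = (13,200/2,509)×230 + (2,509/2)×4 = $6,228.04
Lots of 866 are cheaper by $990.27.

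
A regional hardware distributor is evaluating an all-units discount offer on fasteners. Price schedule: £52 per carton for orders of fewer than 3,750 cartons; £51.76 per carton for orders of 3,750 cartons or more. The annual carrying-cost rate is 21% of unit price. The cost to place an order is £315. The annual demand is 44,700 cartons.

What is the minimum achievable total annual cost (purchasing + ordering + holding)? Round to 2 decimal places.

£2,337,807.30

H₁ = 21%×£52 = £10.9200;  H₂ = 21%×£51.76 = £10.8696
EOQ₁ = √(2×44,700×315/10.9200) = 1,605.88  (< 3,750, feasible at tier 1)
EOQ₂ = √(2×44,700×315/10.8696) = 1,609.60  (< 3,750 → use Q = 3,750 at tier-2 price)
TC(tier 1 (EOQ₁), Q≈1,605.9) = £2,341,936.19
TC(tier 2, Q≈3,750.0) = £2,337,807.30
Minimum at tier 2: £2,337,807.30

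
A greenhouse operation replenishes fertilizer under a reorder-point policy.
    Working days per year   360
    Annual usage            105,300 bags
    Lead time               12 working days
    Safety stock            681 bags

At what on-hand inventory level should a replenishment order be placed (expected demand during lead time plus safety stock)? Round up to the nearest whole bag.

4,191 bags

Daily demand d = 105,300 / 360 = 292.500 bags/day
Demand during lead time = 292.500 × 12 = 3,510.00
Reorder point = 3,510.00 + 681 = 4,191.00 → round up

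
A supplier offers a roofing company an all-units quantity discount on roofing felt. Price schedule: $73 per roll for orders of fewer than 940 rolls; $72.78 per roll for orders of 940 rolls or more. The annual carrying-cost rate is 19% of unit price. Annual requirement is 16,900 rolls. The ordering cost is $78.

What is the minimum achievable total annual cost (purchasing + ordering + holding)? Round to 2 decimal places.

H₁ = 19%×$73 = $13.8700;  H₂ = 19%×$72.78 = $13.8282
EOQ₁ = √(2×16,900×78/13.8700) = 435.98  (< 940, feasible at tier 1)
EOQ₂ = √(2×16,900×78/13.8282) = 436.64  (< 940 → use Q = 940 at tier-2 price)
TC(tier 1 (EOQ₁), Q≈436.0) = $1,239,747.05
TC(tier 2, Q≈940.0) = $1,237,883.59
Minimum at tier 2: $1,237,883.59

$1,237,883.59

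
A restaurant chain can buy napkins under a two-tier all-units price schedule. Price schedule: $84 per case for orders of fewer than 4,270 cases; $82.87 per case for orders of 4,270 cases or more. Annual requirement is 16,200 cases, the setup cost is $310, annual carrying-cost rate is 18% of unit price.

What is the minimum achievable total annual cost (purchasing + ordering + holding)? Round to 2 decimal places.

H₁ = 18%×$84 = $15.1200;  H₂ = 18%×$82.87 = $14.9166
EOQ₁ = √(2×16,200×310/15.1200) = 815.04  (< 4,270, feasible at tier 1)
EOQ₂ = √(2×16,200×310/14.9166) = 820.58  (< 4,270 → use Q = 4,270 at tier-2 price)
TC(tier 1 (EOQ₁), Q≈815.0) = $1,373,123.36
TC(tier 2, Q≈4,270.0) = $1,375,517.05
Minimum at tier 1 (EOQ₁): $1,373,123.36

$1,373,123.36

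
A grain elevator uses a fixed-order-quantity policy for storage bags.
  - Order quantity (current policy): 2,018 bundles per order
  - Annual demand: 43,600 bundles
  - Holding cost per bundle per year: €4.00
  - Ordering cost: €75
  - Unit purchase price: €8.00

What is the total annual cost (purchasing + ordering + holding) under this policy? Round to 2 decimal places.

Ordering: D/Q × S = 43,600/2,018 × €75 = €1,620.42
Holding:  Q/2 × H = 2,018/2 × €4 = €4,036.00
Purchase cost = D·C = 43,600 × 8 = €348,800.00
Total = €1,620.42 + €4,036.00 + €348,800.00 = €354,456.42

€354,456.42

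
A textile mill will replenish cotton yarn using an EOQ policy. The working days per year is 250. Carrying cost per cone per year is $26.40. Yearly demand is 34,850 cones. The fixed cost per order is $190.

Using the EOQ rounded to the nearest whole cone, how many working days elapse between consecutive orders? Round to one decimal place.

5.1 days

Q* = √(2·D·S / H) = √(2·34,850·190 / 26.4) = √501,628.8 ≈ 708.26 → Q = 708 cones
T = Q/D × 250 days = 708/34,850 × 250 = 5.079 days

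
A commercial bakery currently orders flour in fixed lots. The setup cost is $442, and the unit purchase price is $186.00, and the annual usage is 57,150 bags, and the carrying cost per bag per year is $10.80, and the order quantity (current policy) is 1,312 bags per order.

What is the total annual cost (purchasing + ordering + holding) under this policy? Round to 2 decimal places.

$10,656,238.08

Ordering: D/Q × S = 57,150/1,312 × $442 = $19,253.28
Holding:  Q/2 × H = 1,312/2 × $10.8 = $7,084.80
Purchase cost = D·C = 57,150 × 186 = $10,629,900.00
Total = $19,253.28 + $7,084.80 + $10,629,900.00 = $10,656,238.08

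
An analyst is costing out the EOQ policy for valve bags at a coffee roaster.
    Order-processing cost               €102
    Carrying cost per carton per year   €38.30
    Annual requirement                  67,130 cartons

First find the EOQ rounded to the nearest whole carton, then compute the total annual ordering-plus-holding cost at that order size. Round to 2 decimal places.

€22,901.97

EOQ = √(2DS/H) = √(2 × 67,130 × 102 / 38.3)
    = √(357,559.27) ≈ 597.96 → Q = 598 cartons
Annual ordering cost = (D/Q)·S = (67,130/598) × 102 = €11,450.27
Annual holding cost  = (Q/2)·H = (598/2) × 38.3 = €11,451.70
Total = €11,450.27 + €11,451.70 = €22,901.97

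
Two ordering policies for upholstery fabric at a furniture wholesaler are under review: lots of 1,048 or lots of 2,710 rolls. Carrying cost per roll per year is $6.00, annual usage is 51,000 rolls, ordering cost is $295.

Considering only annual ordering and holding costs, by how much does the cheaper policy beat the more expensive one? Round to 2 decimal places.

$3,818.26

For each Q, cost = (D/Q)·S + (Q/2)·H.
TC(1,048) = (51,000/1,048)×295 + (1,048/2)×6 = $17,499.92
TC(2,710) = (51,000/2,710)×295 + (2,710/2)×6 = $13,681.66
Lots of 2,710 are cheaper by $3,818.26.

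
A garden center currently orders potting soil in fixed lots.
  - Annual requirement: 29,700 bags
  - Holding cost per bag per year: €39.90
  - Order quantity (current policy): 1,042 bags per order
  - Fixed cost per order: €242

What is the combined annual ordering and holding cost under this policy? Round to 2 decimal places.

€27,685.60

Annual ordering cost = (D/Q)·S = (29,700/1,042) × 242 = €6,897.70
Annual holding cost  = (Q/2)·H = (1,042/2) × 39.9 = €20,787.90
Total = €6,897.70 + €20,787.90 = €27,685.60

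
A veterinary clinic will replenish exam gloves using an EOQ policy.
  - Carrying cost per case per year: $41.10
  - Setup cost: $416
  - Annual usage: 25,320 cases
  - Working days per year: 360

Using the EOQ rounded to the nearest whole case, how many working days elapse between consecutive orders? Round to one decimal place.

10.2 days

Optimal lot size Q* = (2 × 25,320 × $416 / $41.1)^½ ≈ 715.93 → Q = 716 cases
Cycle time = (working days × Q)/D = (360 × 716) / 25,320 = 10.180 days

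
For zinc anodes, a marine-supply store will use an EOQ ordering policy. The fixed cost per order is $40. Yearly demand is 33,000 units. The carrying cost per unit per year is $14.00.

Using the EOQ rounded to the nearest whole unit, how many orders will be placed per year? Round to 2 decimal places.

76.04 orders per year

EOQ = √(2DS/H) = √(2 × 33,000 × 40 / 14)
    = √(188,571.43) ≈ 434.25 → Q = 434
Orders per year = D/Q = 33,000 / 434 = 76.037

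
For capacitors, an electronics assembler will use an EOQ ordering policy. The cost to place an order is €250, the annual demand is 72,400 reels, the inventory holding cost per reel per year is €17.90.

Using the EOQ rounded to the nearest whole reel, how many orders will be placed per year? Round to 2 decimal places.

50.91 orders per year

Q* = √(2·D·S / H) = √(2·72,400·250 / 17.9) = √2,022,346.4 ≈ 1,422.09 → Q = 1,422
Orders per year = D/Q = 72,400 / 1,422 = 50.914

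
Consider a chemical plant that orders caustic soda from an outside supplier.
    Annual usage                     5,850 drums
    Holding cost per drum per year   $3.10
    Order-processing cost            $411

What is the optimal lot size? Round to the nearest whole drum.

2DS/H = 2·5,850·411/3.1 = 1,551,193.55
EOQ = √1,551,193.55 ≈ 1,245.47

1,245 drums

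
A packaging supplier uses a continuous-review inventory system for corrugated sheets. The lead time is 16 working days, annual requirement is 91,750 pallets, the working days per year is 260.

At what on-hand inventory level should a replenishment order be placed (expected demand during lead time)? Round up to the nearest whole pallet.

Daily demand d = 91,750 / 260 = 352.885 pallets/day
Demand during lead time = 352.885 × 16 = 5,646.15
Reorder point = 5,646.15 → round up

5,647 pallets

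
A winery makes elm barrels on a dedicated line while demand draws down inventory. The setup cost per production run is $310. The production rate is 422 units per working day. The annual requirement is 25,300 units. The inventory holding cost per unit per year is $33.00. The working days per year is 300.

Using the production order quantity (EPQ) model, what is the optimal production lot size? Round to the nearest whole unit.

771 units

d = 25,300/300 = 84.3333 units/day;  effective holding cost H(1 − d/p) = 33·(1 − 84.3333/422) = 26.40521
Q* = √(2DS / H_eff) = √(2·25,300·310 / 26.40521) ≈ 770.75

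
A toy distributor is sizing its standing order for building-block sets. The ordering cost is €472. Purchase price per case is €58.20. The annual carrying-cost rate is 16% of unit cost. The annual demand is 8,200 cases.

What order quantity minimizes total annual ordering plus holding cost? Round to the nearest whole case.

H = i·C = 0.16 × €58.2 = €9.3120 per case-year
Q* = √(2·D·S / H) = √(2·8,200·472 / 9.312) = √831,271.5 ≈ 911.74

912 cases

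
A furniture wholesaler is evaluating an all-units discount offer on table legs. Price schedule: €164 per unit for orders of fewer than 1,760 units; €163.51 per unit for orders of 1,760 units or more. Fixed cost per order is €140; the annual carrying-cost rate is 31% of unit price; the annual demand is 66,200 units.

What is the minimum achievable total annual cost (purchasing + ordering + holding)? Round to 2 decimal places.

H₁ = 31%×€164 = €50.8400;  H₂ = 31%×€163.51 = €50.6881
EOQ₁ = √(2×66,200×140/50.8400) = 603.82  (< 1,760, feasible at tier 1)
EOQ₂ = √(2×66,200×140/50.6881) = 604.72  (< 1,760 → use Q = 1,760 at tier-2 price)
TC(tier 1 (EOQ₁), Q≈603.8) = €10,887,498.05
TC(tier 2, Q≈1,760.0) = €10,874,233.44
Minimum at tier 2: €10,874,233.44

€10,874,233.44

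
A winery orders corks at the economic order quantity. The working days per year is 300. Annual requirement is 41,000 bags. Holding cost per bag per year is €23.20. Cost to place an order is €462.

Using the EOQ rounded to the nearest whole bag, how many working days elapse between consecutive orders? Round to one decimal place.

9.4 days

2DS/H = 2·41,000·462/23.2 = 1,632,931.03
EOQ = √1,632,931.03 ≈ 1,277.86 → Q = 1,278 bags
Cycle time = (working days × Q)/D = (300 × 1,278) / 41,000 = 9.351 days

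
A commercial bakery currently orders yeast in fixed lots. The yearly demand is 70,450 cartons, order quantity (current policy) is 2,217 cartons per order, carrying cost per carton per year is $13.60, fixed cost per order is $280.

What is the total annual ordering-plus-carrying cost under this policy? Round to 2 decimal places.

$23,973.21

Orders/yr = 70,450/2,217 = 31.777; ordering cost = 31.777 × $280 = $8,897.61
Average inventory = 2,217/2 = 1108.5; holding cost = 1108.5 × $13.6 = $15,075.60
Total = $8,897.61 + $15,075.60 = $23,973.21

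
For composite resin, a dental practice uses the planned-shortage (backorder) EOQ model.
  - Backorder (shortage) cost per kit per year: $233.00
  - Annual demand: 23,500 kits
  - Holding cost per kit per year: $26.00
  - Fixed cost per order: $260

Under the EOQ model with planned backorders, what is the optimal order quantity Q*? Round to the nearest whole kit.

Basic EOQ = √(2·23,500·260/26) = 685.565
Backorder adjustment √((H+b)/b) = √((26+233)/233) = 1.0543
Q* = 685.565 × 1.0543 ≈ 722.80

723 kits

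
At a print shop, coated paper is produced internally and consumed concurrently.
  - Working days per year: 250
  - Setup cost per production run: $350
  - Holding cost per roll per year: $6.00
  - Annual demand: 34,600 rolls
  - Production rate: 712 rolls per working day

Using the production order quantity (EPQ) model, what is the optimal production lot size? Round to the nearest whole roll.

Daily demand d = 34,600/250 = 138.400; p = 712; 1 − d/p = 0.80562
EPQ = √(2DS / (H(1 − d/p)))
    = √(2 × 34,600 × 350 / (6 × 0.80562)) ≈ 2,238.45

2,238 rolls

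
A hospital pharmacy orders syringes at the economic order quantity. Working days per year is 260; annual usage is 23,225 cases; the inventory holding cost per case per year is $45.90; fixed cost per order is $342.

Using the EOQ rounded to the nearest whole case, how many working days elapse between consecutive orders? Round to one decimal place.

6.6 days

Q* = √(2·D·S / H) = √(2·23,225·342 / 45.9) = √346,098.0 ≈ 588.30 → Q = 588 cases
Cycle time = (working days × Q)/D = (260 × 588) / 23,225 = 6.583 days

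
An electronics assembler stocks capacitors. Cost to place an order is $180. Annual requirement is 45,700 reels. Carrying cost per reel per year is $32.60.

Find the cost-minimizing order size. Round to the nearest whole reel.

710 reels

EOQ = √(2DS/H) = √(2 × 45,700 × 180 / 32.6)
    = √(504,662.58) ≈ 710.40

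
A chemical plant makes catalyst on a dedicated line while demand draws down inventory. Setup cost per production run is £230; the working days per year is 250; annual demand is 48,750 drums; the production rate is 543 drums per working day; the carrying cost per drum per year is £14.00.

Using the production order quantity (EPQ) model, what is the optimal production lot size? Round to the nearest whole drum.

1,581 drums

d = 48,750/250 = 195.0000 drums/day;  effective holding cost H(1 − d/p) = 14·(1 − 195.0000/543) = 8.97238
Q* = √(2DS / H_eff) = √(2·48,750·230 / 8.97238) ≈ 1,580.93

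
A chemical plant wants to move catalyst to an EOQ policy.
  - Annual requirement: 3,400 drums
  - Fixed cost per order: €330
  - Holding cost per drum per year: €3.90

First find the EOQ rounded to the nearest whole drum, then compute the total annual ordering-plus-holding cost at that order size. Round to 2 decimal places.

2DS/H = 2·3,400·330/3.9 = 575,384.62
EOQ = √575,384.62 ≈ 758.54 → Q = 759 drums
Annual ordering cost = (D/Q)·S = (3,400/759) × 330 = €1,478.26
Annual holding cost  = (Q/2)·H = (759/2) × 3.9 = €1,480.05
Total = €1,478.26 + €1,480.05 = €2,958.31

€2,958.31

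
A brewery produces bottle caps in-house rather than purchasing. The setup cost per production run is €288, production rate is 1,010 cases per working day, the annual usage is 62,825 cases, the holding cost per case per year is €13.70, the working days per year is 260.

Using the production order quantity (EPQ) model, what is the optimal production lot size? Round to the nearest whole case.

d = 62,825/260 = 241.6346 cases/day;  effective holding cost H(1 − d/p) = 13.7·(1 − 241.6346/1010) = 10.42238
Q* = √(2DS / H_eff) = √(2·62,825·288 / 10.42238) ≈ 1,863.35

1,863 cases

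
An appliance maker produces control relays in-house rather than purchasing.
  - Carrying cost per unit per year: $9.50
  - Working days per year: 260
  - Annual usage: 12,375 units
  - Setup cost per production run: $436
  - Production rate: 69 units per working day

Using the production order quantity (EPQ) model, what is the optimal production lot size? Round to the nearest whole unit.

1,914 units

Daily demand d = 12,375/260 = 47.596; p = 69; 1 − d/p = 0.31020
EPQ = √(2DS / (H(1 − d/p)))
    = √(2 × 12,375 × 436 / (9.5 × 0.31020)) ≈ 1,913.58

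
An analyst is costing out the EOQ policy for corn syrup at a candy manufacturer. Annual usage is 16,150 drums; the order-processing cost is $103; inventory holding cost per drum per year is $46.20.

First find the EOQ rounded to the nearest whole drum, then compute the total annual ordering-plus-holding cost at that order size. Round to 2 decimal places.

$12,397.70

Q* = √(2·D·S / H) = √(2·16,150·103 / 46.2) = √72,010.8 ≈ 268.35 → Q = 268 drums
Ordering: D/Q × S = 16,150/268 × $103 = $6,206.90
Holding:  Q/2 × H = 268/2 × $46.2 = $6,190.80
Total = $6,206.90 + $6,190.80 = $12,397.70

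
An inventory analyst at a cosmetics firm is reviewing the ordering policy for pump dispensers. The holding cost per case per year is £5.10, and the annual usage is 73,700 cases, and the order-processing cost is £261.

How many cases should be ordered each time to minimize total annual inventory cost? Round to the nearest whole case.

2,747 cases

Q* = √(2·D·S / H) = √(2·73,700·261 / 5.1) = √7,543,411.8 ≈ 2,746.53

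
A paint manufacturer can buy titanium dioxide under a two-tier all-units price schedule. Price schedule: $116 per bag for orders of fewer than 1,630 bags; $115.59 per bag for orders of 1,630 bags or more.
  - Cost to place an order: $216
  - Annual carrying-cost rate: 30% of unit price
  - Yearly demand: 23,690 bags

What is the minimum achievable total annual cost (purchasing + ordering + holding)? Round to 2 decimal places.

$2,766,911.83

H₁ = 30%×$116 = $34.8000;  H₂ = 30%×$115.59 = $34.6770
EOQ₁ = √(2×23,690×216/34.8000) = 542.29  (< 1,630, feasible at tier 1)
EOQ₂ = √(2×23,690×216/34.6770) = 543.25  (< 1,630 → use Q = 1,630 at tier-2 price)
TC(tier 1 (EOQ₁), Q≈542.3) = $2,766,911.83
TC(tier 2, Q≈1,630.0) = $2,769,728.14
Minimum at tier 1 (EOQ₁): $2,766,911.83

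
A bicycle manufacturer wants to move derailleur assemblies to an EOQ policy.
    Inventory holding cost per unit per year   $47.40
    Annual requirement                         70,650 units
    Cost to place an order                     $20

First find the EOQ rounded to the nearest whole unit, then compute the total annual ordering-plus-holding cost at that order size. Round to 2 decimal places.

2DS/H = 2·70,650·20/47.4 = 59,620.25
EOQ = √59,620.25 ≈ 244.17 → Q = 244 units
Ordering: D/Q × S = 70,650/244 × $20 = $5,790.98
Holding:  Q/2 × H = 244/2 × $47.4 = $5,782.80
Total = $5,790.98 + $5,782.80 = $11,573.78

$11,573.78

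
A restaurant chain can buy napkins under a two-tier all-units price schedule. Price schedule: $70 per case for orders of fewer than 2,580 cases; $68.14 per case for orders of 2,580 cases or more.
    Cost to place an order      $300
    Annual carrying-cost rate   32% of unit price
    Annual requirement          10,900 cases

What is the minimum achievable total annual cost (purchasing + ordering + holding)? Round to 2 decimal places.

$772,121.63

H₁ = 32%×$70 = $22.4000;  H₂ = 32%×$68.14 = $21.8048
EOQ₁ = √(2×10,900×300/22.4000) = 540.34  (< 2,580, feasible at tier 1)
EOQ₂ = √(2×10,900×300/21.8048) = 547.66  (< 2,580 → use Q = 2,580 at tier-2 price)
TC(tier 1 (EOQ₁), Q≈540.3) = $775,103.55
TC(tier 2, Q≈2,580.0) = $772,121.63
Minimum at tier 2: $772,121.63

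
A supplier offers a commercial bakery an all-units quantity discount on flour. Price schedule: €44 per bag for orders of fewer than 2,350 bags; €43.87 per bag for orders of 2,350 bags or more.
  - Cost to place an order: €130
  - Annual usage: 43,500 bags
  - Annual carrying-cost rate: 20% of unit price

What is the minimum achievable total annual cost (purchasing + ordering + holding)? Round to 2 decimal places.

H₁ = 20%×€44 = €8.8000;  H₂ = 20%×€43.87 = €8.7740
EOQ₁ = √(2×43,500×130/8.8000) = 1,133.68  (< 2,350, feasible at tier 1)
EOQ₂ = √(2×43,500×130/8.7740) = 1,135.36  (< 2,350 → use Q = 2,350 at tier-2 price)
TC(tier 1 (EOQ₁), Q≈1,133.7) = €1,923,976.37
TC(tier 2, Q≈2,350.0) = €1,921,060.83
Minimum at tier 2: €1,921,060.83

€1,921,060.83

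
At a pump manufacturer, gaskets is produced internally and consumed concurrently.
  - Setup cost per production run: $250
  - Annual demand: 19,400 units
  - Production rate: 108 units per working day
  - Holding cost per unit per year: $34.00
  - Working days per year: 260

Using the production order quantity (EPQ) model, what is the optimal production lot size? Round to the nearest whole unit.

961 units

d = 19,400/260 = 74.6154 units/day;  effective holding cost H(1 − d/p) = 34·(1 − 74.6154/108) = 10.50997
Q* = √(2DS / H_eff) = √(2·19,400·250 / 10.50997) ≈ 960.69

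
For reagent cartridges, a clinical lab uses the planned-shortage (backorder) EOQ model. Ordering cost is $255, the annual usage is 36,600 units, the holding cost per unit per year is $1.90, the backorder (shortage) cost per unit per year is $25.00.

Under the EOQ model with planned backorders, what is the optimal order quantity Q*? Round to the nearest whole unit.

Basic EOQ = √(2·36,600·255/1.9) = 3,134.360
Backorder adjustment √((H+b)/b) = √((1.9+25)/25) = 1.0373
Q* = 3,134.360 × 1.0373 ≈ 3,251.28

3,251 units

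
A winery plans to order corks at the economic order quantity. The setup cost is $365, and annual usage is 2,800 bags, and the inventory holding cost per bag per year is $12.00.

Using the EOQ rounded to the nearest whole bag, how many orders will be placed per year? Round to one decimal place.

6.8 orders per year

Optimal lot size Q* = (2 × 2,800 × $365 / $12)^½ ≈ 412.71 → Q = 413
N = D/Q = 2,800/413 ≈ 6.780 orders/yr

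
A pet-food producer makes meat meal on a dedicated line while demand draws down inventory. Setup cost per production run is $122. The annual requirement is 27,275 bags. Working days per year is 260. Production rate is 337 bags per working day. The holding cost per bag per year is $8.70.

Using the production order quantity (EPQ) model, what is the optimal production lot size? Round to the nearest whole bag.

1,054 bags

d = 27,275/260 = 104.9038 bags/day;  effective holding cost H(1 − d/p) = 8.7·(1 − 104.9038/337) = 5.99180
Q* = √(2DS / H_eff) = √(2·27,275·122 / 5.99180) ≈ 1,053.90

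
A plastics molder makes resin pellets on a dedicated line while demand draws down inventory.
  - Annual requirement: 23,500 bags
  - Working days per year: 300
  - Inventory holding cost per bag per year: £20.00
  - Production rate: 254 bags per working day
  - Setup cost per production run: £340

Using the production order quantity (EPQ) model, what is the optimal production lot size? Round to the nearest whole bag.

1,075 bags

d = 23,500/300 = 78.3333 bags/day;  effective holding cost H(1 − d/p) = 20·(1 − 78.3333/254) = 13.83202
Q* = √(2DS / H_eff) = √(2·23,500·340 / 13.83202) ≈ 1,074.84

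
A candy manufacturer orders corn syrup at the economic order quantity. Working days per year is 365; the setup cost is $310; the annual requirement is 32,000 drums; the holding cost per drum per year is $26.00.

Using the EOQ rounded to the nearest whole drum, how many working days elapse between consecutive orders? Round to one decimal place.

10.0 days

2DS/H = 2·32,000·310/26 = 763,076.92
EOQ = √763,076.92 ≈ 873.54 → Q = 874 drums
T = Q/D × 365 days = 874/32,000 × 365 = 9.969 days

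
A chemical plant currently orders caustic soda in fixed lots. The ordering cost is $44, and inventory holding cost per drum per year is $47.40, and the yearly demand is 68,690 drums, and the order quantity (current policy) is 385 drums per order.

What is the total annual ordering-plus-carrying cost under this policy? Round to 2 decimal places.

$16,974.79

Ordering: D/Q × S = 68,690/385 × $44 = $7,850.29
Holding:  Q/2 × H = 385/2 × $47.4 = $9,124.50
Total = $7,850.29 + $9,124.50 = $16,974.79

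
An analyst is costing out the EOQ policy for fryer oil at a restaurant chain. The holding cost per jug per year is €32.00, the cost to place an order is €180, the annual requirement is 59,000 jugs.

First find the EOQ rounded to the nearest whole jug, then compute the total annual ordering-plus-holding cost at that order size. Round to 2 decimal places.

Q* = √(2·D·S / H) = √(2·59,000·180 / 32) = √663,750.0 ≈ 814.71 → Q = 815 jugs
Ordering: D/Q × S = 59,000/815 × €180 = €13,030.67
Holding:  Q/2 × H = 815/2 × €32 = €13,040.00
Total = €13,030.67 + €13,040.00 = €26,070.67

€26,070.67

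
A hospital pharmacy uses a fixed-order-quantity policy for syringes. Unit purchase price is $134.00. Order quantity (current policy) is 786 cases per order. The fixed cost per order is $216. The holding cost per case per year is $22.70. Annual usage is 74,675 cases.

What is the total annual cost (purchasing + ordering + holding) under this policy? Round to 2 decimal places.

$10,035,892.47

Orders/yr = 74,675/786 = 95.006; ordering cost = 95.006 × $216 = $20,521.37
Average inventory = 786/2 = 393; holding cost = 393 × $22.7 = $8,921.10
Purchase cost = D·C = 74,675 × 134 = $10,006,450.00
Total = $20,521.37 + $8,921.10 + $10,006,450.00 = $10,035,892.47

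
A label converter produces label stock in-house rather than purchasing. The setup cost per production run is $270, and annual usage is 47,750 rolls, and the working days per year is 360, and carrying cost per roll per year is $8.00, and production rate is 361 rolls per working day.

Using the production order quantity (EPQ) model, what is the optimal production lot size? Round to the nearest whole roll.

2,257 rolls

d = 47,750/360 = 132.6389 rolls/day;  effective holding cost H(1 − d/p) = 8·(1 − 132.6389/361) = 5.06063
Q* = √(2DS / H_eff) = √(2·47,750·270 / 5.06063) ≈ 2,257.26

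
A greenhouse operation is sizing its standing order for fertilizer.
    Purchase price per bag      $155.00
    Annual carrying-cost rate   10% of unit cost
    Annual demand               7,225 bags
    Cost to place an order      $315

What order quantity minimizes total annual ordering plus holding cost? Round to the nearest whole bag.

542 bags

Holding cost per bag per year: H = 10% × $155 = $15.5000
Q* = √(2·D·S / H) = √(2·7,225·315 / 15.5) = √293,661.3 ≈ 541.91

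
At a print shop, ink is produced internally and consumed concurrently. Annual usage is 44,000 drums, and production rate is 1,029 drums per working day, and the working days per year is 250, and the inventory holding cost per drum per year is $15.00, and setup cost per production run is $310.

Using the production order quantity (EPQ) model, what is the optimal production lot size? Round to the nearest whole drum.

d = 44,000/250 = 176.0000 drums/day;  effective holding cost H(1 − d/p) = 15·(1 − 176.0000/1029) = 12.43440
Q* = √(2DS / H_eff) = √(2·44,000·310 / 12.43440) ≈ 1,481.19

1,481 drums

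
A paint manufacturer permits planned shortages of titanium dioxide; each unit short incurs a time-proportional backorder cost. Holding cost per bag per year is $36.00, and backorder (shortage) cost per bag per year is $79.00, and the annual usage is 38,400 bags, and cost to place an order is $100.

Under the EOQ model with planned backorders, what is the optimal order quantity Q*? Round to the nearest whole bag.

557 bags

Basic EOQ = √(2·38,400·100/36) = 461.880
Backorder adjustment √((H+b)/b) = √((36+79)/79) = 1.2065
Q* = 461.880 × 1.2065 ≈ 557.27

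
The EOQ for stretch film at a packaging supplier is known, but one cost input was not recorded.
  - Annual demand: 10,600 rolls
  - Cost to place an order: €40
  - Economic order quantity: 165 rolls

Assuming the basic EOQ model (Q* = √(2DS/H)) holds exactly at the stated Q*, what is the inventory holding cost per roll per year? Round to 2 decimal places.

EOQ relation: Q² = 2DS/H, so rearrange for the unknown.
H = 2DS / Q² = 2 × 10,600 × 40 / 165² = 31.1478

€31.15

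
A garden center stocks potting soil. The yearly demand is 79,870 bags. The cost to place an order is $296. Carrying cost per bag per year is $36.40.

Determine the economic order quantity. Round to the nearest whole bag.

1,140 bags

Q* = √(2·D·S / H) = √(2·79,870·296 / 36.4) = √1,298,984.6 ≈ 1,139.73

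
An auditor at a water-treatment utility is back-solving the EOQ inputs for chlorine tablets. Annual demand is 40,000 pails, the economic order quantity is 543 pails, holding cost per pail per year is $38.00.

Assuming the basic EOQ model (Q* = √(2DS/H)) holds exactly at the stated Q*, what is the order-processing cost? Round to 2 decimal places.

$140.05

Since Q* = (2DS/H)^½, squaring gives Q*²·H = 2DS.
S = Q²H / (2D) = 543² × 38 / (2 × 40,000) = 140.0533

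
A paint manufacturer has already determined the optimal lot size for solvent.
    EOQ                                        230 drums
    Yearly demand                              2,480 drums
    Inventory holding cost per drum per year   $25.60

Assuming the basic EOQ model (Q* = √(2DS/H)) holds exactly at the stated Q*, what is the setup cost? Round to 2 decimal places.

$273.03

EOQ relation: Q² = 2DS/H, so rearrange for the unknown.
S = Q²H / (2D) = 230² × 25.6 / (2 × 2,480) = 273.0323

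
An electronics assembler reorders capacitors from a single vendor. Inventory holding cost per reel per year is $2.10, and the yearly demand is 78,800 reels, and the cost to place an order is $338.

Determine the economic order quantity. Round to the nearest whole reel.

5,036 reels

Optimal lot size Q* = (2 × 78,800 × $338 / $2.1)^½ ≈ 5,036.48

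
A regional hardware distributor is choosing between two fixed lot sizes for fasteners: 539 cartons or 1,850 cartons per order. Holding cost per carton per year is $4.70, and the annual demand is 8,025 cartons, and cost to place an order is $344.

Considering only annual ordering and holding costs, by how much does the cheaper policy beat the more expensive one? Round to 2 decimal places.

For each Q, cost = (D/Q)·S + (Q/2)·H.
TC(539) = (8,025/539)×344 + (539/2)×4.7 = $6,388.36
TC(1,850) = (8,025/1,850)×344 + (1,850/2)×4.7 = $5,839.72
|ΔTC| = |$6,388.36 − $5,839.72| = $548.64

$548.64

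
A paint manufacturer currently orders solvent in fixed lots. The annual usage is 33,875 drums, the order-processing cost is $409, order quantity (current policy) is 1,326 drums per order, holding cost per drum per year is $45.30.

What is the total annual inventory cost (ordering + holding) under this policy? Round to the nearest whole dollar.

$40,483

Annual ordering cost = (D/Q)·S = (33,875/1,326) × 409 = $10,448.62
Annual holding cost  = (Q/2)·H = (1,326/2) × 45.3 = $30,033.90
Total = $10,448.62 + $30,033.90 = $40,482.52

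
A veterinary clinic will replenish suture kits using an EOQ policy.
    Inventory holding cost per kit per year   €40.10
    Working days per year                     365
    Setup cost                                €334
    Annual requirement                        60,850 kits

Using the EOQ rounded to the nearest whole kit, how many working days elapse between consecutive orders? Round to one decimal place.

Q* = √(2·D·S / H) = √(2·60,850·334 / 40.1) = √1,013,660.8 ≈ 1,006.81 → Q = 1,007 kits
Cycle time = (working days × Q)/D = (365 × 1,007) / 60,850 = 6.040 days

6.0 days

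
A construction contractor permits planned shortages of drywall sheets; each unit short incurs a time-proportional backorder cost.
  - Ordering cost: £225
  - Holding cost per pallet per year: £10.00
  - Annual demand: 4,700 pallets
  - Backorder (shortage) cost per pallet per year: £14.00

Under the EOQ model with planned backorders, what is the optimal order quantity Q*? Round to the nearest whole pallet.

Basic EOQ = √(2·4,700·225/10) = 459.891
Backorder adjustment √((H+b)/b) = √((10+14)/14) = 1.3093
Q* = 459.891 × 1.3093 ≈ 602.14

602 pallets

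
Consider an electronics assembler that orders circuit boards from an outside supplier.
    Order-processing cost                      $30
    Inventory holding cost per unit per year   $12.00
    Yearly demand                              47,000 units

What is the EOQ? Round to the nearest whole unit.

485 units

2DS/H = 2·47,000·30/12 = 235,000.00
EOQ = √235,000.00 ≈ 484.77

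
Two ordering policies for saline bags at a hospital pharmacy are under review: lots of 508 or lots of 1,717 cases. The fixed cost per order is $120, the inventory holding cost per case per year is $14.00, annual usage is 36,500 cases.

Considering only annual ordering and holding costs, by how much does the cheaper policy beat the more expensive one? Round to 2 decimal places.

TC(Q) = (D/Q)S + (Q/2)H
TC(508) = (36,500/508)×120 + (508/2)×14 = $12,178.05
TC(1,717) = (36,500/1,717)×120 + (1,717/2)×14 = $14,569.96
Lots of 508 are cheaper by $2,391.91.

$2,391.91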